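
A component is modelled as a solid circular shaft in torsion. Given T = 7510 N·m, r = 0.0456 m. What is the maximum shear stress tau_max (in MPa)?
Model: a solid circular shaft in torsion, so tau_max = (2·T) / (π·r^3).
Substitute:
  tau_max = (2 × 7510) / (π × 0.0456^3)
  tau_max = 5.042 × 10⁷ Pa
Convert: tau_max = 5.042 × 10⁷ Pa = 50.42 MPa
Final answer: tau_max = 50.42 MPa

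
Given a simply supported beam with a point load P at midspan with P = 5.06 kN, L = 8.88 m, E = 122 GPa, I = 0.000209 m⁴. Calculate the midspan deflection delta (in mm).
Model: a simply supported beam with a point load P at midspan, so delta = (P·L^3) / (48·E·I).
Convert to SI units:
  P = 5.06 kN = 5060 N
  E = 122 GPa = 1.22 × 10¹¹ Pa
Substitute:
  delta = (5060 × 8.88^3) / (48 × (1.22 × 10¹¹) × 0.000209)
  delta = 0.002895 m
Convert: delta = 0.002895 m = 2.895 mm
Final answer: delta = 2.895 mm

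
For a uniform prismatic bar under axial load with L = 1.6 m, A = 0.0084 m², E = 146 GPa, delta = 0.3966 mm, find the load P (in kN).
Model: a uniform prismatic bar under axial load, so delta = (P·L) / (A·E).
Solve for P: P = (delta·A·E) / L.
Convert to SI units:
  E = 146 GPa = 1.46 × 10¹¹ Pa
  delta = 0.3966 mm = 0.0003966 m
Substitute:
  P = (0.0003966 × 0.0084 × (1.46 × 10¹¹)) / 1.6
  P = 304000 N
Convert: P = 304000 N = 304 kN
Final answer: P = 304 kN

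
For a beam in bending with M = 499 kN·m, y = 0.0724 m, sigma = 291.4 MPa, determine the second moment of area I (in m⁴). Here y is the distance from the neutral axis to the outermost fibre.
Model: a beam in bending, so sigma = (M·y) / I.
Solve for I: I = (M·y) / sigma.
Convert to SI units:
  M = 499 kN·m = 499000 N·m
  sigma = 291.4 MPa = 2.914 × 10⁸ Pa
Substitute:
  I = (499000 × 0.0724) / (2.914 × 10⁸)
  I = 0.000124 m⁴
Final answer: I = 0.000124 m⁴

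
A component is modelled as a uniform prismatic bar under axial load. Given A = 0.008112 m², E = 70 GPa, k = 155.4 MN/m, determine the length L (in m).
Model: a uniform prismatic bar under axial load, so k = (A·E) / L.
Solve for L: L = (A·E) / k.
Convert to SI units:
  E = 70 GPa = 7 × 10¹⁰ Pa
  k = 155.4 MN/m = 1.554 × 10⁸ N/m
Substitute:
  L = (0.008112 × (7 × 10¹⁰)) / (1.554 × 10⁸)
  L = 3.654 m
Final answer: L = 3.654 m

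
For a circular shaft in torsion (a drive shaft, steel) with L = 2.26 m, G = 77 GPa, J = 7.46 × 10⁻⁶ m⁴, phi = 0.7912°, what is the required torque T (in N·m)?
Model: a circular shaft in torsion, so phi = (T·L) / (G·J).
Solve for T: T = (phi·G·J) / L.
Convert to SI units:
  G = 77 GPa = 7.7 × 10¹⁰ Pa
  phi = 0.7912° = 0.01381 rad
Substitute:
  T = (0.01381 × (7.7 × 10¹⁰) × (7.46 × 10⁻⁶)) / 2.26
  T = 3510 N·m
Final answer: T = 3510 N·m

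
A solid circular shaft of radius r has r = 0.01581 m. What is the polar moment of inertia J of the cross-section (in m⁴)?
Model: a solid circular shaft of radius r, so J = (π·r^4) / 2.
Substitute:
  J = (π × 0.01581^4) / 2
  J = 9.814 × 10⁻⁸ m⁴
Final answer: J = 9.814 × 10⁻⁸ m⁴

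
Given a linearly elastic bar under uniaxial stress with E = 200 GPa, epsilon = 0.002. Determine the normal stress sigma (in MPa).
Model: a linearly elastic bar under uniaxial stress, so sigma = E·epsilon.
Convert to SI units:
  E = 200 GPa = 2 × 10¹¹ Pa
Substitute:
  sigma = (2 × 10¹¹) × 0.002
  sigma = 4 × 10⁸ Pa
Convert: sigma = 4 × 10⁸ Pa = 400 MPa
Final answer: sigma = 400 MPa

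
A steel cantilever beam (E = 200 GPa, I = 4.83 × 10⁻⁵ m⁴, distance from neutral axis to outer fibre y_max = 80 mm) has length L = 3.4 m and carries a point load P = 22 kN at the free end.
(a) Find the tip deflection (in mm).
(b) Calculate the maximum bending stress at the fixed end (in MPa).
(a) Tip deflection of a cantilever with an end point load: δ = P·L^3 / (3·E·I). Convert P = 22 kN = 22000 N, E = 200 GPa = 2 × 10¹¹ Pa.
  δ = (22000 × 3.4^3) / (3 × (2 × 10¹¹) × (4.83 × 10⁻⁵)) = 0.02984 m = 29.84 mm
(b) Maximum bending moment at the fixed end: M = P·L = 22000 × 3.4 = 74800 N·m. Convert y_max = 80 mm = 0.08 m.
  σ = M·y_max / I = (74800 × 0.08) / (4.83 × 10⁻⁵) = 1.239 × 10⁸ Pa = 123.9 MPa
Final answer: (a) δ = 29.84 mm, (b) σ = 123.9 MPa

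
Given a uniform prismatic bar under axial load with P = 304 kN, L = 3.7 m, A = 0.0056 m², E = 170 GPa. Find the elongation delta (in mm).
Model: a uniform prismatic bar under axial load, so delta = (P·L) / (A·E).
Convert to SI units:
  P = 304 kN = 304000 N
  E = 170 GPa = 1.7 × 10¹¹ Pa
Substitute:
  delta = (304000 × 3.7) / (0.0056 × (1.7 × 10¹¹))
  delta = 0.001182 m
Convert: delta = 0.001182 m = 1.182 mm
Final answer: delta = 1.182 mm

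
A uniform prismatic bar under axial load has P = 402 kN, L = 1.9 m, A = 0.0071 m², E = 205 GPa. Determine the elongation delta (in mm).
Model: a uniform prismatic bar under axial load, so delta = (P·L) / (A·E).
Convert to SI units:
  P = 402 kN = 402000 N
  E = 205 GPa = 2.05 × 10¹¹ Pa
Substitute:
  delta = (402000 × 1.9) / (0.0071 × (2.05 × 10¹¹))
  delta = 0.0005248 m
Convert: delta = 0.0005248 m = 0.5248 mm
Final answer: delta = 0.5248 mm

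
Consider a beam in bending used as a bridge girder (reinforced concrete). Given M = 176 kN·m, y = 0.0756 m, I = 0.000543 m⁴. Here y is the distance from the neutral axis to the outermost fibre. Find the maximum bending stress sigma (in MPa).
Model: a beam in bending, so sigma = (M·y) / I.
Convert to SI units:
  M = 176 kN·m = 176000 N·m
Substitute:
  sigma = (176000 × 0.0756) / 0.000543
  sigma = 2.45 × 10⁷ Pa
Convert: sigma = 2.45 × 10⁷ Pa = 24.5 MPa
Final answer: sigma = 24.5 MPa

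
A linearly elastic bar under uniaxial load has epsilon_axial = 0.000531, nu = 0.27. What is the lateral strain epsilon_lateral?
Model: a linearly elastic bar under uniaxial load, so epsilon_lateral = -nu·epsilon_axial.
Substitute:
  epsilon_lateral = -(0.27 × 0.000531)
  epsilon_lateral = -0.0001434
Final answer: epsilon_lateral = -0.0001434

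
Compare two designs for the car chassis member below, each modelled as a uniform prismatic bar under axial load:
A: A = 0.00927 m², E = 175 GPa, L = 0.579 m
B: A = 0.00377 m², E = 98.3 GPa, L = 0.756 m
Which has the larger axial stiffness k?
Model: a uniform prismatic bar under axial load, so k = (A·E) / L (SI units).
  A: k = (0.00927 × (1.75 × 10¹¹)) / 0.579 = 2.802 × 10⁹ N/m = 2802 MN/m
  B: k = (0.00377 × (9.83 × 10¹⁰)) / 0.756 = 4.902 × 10⁸ N/m = 490.2 MN/m
2802 MN/m > 490.2 MN/m, so A is larger.
Final answer: A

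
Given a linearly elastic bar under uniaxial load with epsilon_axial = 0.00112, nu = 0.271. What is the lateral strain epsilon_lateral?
Model: a linearly elastic bar under uniaxial load, so epsilon_lateral = -nu·epsilon_axial.
Substitute:
  epsilon_lateral = -(0.271 × 0.00112)
  epsilon_lateral = -0.0003035
Final answer: epsilon_lateral = -0.0003035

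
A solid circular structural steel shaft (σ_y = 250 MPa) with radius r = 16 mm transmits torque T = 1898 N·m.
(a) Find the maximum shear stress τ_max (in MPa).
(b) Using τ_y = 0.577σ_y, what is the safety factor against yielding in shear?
(a) For a solid circular shaft, τ_max = T·r/J with J = π·r^4/2, i.e. τ_max = 2·T / (π·r^3). Convert r = 16 mm = 0.016 m.
  τ_max = (2 × 1898) / (π × 0.016^3) = 2.95 × 10⁸ Pa = 295 MPa
(b) τ_y = 0.577 × 250 = 144.25 MPa
  SF = τ_y/τ_max = 144.25 / 295 = 0.489
Final answer: (a) τ_max = 295 MPa, (b) SF = 0.489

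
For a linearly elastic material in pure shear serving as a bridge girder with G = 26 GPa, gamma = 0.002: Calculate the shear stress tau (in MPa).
Model: a linearly elastic material in pure shear, so tau = G·gamma.
Convert to SI units:
  G = 26 GPa = 2.6 × 10¹⁰ Pa
Substitute:
  tau = (2.6 × 10¹⁰) × 0.002
  tau = 5.2 × 10⁷ Pa
Convert: tau = 5.2 × 10⁷ Pa = 52 MPa
Final answer: tau = 52 MPa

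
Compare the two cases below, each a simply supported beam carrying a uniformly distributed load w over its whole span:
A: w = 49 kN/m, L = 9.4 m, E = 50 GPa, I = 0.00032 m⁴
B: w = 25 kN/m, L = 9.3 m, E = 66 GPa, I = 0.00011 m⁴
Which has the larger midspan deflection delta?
Model: a simply supported beam carrying a uniformly distributed load w over its whole span, so delta = (5·w·L^4) / (384·E·I) (SI units).
  A: delta = (5 × 49000 × 9.4^4) / (384 × (5 × 10¹⁰) × 0.00032) = 0.3113 m = 311.3 mm
  B: delta = (5 × 25000 × 9.3^4) / (384 × (6.6 × 10¹⁰) × 0.00011) = 0.3354 m = 335.4 mm
335.4 mm > 311.3 mm, so B is larger.
Final answer: B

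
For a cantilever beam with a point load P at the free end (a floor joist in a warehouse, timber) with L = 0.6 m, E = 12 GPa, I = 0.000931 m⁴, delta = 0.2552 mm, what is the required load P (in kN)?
Model: a cantilever beam with a point load P at the free end, so delta = (P·L^3) / (3·E·I).
Solve for P: P = (3·delta·E·I) / L^3.
Convert to SI units:
  E = 12 GPa = 1.2 × 10¹⁰ Pa
  delta = 0.2552 mm = 0.0002552 m
Substitute:
  P = (3 × 0.0002552 × (1.2 × 10¹⁰) × 0.000931) / 0.6^3
  P = 39600 N
Convert: P = 39600 N = 39.6 kN
Final answer: P = 39.6 kN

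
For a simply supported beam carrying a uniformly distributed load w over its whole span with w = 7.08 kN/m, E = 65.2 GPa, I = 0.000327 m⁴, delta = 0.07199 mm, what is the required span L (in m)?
Model: a simply supported beam carrying a uniformly distributed load w over its whole span, so delta = (5·w·L^4) / (384·E·I).
Solve for L: L = ((384·delta·E·I) / (5·w))^(1/4).
Convert to SI units:
  w = 7.08 kN/m = 7080 N/m
  E = 65.2 GPa = 6.52 × 10¹⁰ Pa
  delta = 0.07199 mm = 7.199 × 10⁻⁵ m
Substitute:
  L = ((384 × (7.199 × 10⁻⁵) × (6.52 × 10¹⁰) × 0.000327) / (5 × 7080))^(1/4)
  L = 2.02 m
Final answer: L = 2.02 m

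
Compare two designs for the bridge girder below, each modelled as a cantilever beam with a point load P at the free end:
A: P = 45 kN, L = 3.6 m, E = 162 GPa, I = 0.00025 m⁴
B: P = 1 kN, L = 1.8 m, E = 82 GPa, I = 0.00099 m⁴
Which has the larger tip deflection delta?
Model: a cantilever beam with a point load P at the free end, so delta = (P·L^3) / (3·E·I) (SI units).
  A: delta = (45000 × 3.6^3) / (3 × (1.62 × 10¹¹) × 0.00025) = 0.01728 m = 17.28 mm
  B: delta = (1000 × 1.8^3) / (3 × (8.2 × 10¹⁰) × 0.00099) = 2.395 × 10⁻⁵ m = 0.02395 mm
17.28 mm > 0.02395 mm, so A is larger.
Final answer: A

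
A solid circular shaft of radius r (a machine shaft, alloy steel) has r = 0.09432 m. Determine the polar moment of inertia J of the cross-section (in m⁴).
Model: a solid circular shaft of radius r, so J = (π·r^4) / 2.
Substitute:
  J = (π × 0.09432^4) / 2
  J = 0.0001243 m⁴
Final answer: J = 0.0001243 m⁴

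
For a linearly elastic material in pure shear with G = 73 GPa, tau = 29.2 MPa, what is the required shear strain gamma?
Model: a linearly elastic material in pure shear, so tau = G·gamma.
Solve for gamma: gamma = tau / G.
Convert to SI units:
  G = 73 GPa = 7.3 × 10¹⁰ Pa
  tau = 29.2 MPa = 2.92 × 10⁷ Pa
Substitute:
  gamma = (2.92 × 10⁷) / (7.3 × 10¹⁰)
  gamma = 0.0004
Final answer: gamma = 0.0004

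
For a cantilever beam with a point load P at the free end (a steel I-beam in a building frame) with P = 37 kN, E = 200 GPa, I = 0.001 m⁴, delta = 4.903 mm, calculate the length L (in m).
Model: a cantilever beam with a point load P at the free end, so delta = (P·L^3) / (3·E·I).
Solve for L: L = ((3·delta·E·I) / P)^(1/3).
Convert to SI units:
  P = 37 kN = 37000 N
  E = 200 GPa = 2 × 10¹¹ Pa
  delta = 4.903 mm = 0.004903 m
Substitute:
  L = ((3 × 0.004903 × (2 × 10¹¹) × 0.001) / 37000)^(1/3)
  L = 4.3 m
Final answer: L = 4.3 m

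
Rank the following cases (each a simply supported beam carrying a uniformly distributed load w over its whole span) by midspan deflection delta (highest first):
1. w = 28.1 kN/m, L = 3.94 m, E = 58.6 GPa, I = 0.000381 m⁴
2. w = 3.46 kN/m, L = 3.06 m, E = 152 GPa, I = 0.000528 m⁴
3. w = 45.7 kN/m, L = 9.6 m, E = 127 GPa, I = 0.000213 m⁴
Model: a simply supported beam carrying a uniformly distributed load w over its whole span, so delta = (5·w·L^4) / (384·E·I) (SI units).
  Case 1: delta = (5 × 28100 × 3.94^4) / (384 × (5.86 × 10¹⁰) × 0.000381) = 0.003949 m = 3.949 mm
  Case 2: delta = (5 × 3460 × 3.06^4) / (384 × (1.52 × 10¹¹) × 0.000528) = 4.922 × 10⁻⁵ m = 0.04922 mm
  Case 3: delta = (5 × 45700 × 9.6^4) / (384 × (1.27 × 10¹¹) × 0.000213) = 0.1868 m = 186.8 mm
Ordering: 186.8 mm (case 3) > 3.949 mm (case 1) > 0.04922 mm (case 2)
Final answer: 3, 1, 2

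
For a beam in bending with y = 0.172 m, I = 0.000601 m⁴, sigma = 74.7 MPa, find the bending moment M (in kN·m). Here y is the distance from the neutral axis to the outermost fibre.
Model: a beam in bending, so sigma = (M·y) / I.
Solve for M: M = (sigma·I) / y.
Convert to SI units:
  sigma = 74.7 MPa = 7.47 × 10⁷ Pa
Substitute:
  M = ((7.47 × 10⁷) × 0.000601) / 0.172
  M = 261000 N·m
Convert: M = 261000 N·m = 261 kN·m
Final answer: M = 261 kN·m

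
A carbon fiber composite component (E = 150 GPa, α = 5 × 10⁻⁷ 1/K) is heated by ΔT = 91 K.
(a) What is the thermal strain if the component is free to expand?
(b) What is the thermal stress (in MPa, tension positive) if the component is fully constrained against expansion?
(a) Free thermal strain ε_th = α·ΔT = (5 × 10⁻⁷) × 91 = 4.55 × 10⁻⁵
(b) Fully constrained, the expansion is suppressed, so σ = -E·α·ΔT. Convert E = 150 GPa = 1.5 × 10¹¹ Pa.
  σ = -(1.5 × 10¹¹) × (5 × 10⁻⁷) × 91 = -6.825 × 10⁶ Pa = -6.825 MPa (compressive)
Final answer: (a) ε_th = 4.55 × 10⁻⁵, (b) σ = -6.825 MPa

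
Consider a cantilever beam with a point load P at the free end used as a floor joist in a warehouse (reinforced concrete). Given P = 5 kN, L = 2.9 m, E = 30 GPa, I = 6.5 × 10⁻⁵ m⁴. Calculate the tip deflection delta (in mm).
Model: a cantilever beam with a point load P at the free end, so delta = (P·L^3) / (3·E·I).
Convert to SI units:
  P = 5 kN = 5000 N
  E = 30 GPa = 3 × 10¹⁰ Pa
Substitute:
  delta = (5000 × 2.9^3) / (3 × (3 × 10¹⁰) × (6.5 × 10⁻⁵))
  delta = 0.02085 m
Convert: delta = 0.02085 m = 20.85 mm
Final answer: delta = 20.85 mm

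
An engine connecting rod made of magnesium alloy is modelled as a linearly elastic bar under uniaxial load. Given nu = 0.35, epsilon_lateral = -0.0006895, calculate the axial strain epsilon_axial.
Model: a linearly elastic bar under uniaxial load, so epsilon_lateral = -nu·epsilon_axial.
Solve for epsilon_axial: epsilon_axial = -epsilon_lateral / nu.
Substitute:
  epsilon_axial = -(-0.0006895) / 0.35
  epsilon_axial = 0.00197
Final answer: epsilon_axial = 0.00197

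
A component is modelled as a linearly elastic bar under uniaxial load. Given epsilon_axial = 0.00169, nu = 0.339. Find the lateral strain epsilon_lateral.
Model: a linearly elastic bar under uniaxial load, so epsilon_lateral = -nu·epsilon_axial.
Substitute:
  epsilon_lateral = -(0.339 × 0.00169)
  epsilon_lateral = -0.0005729
Final answer: epsilon_lateral = -0.0005729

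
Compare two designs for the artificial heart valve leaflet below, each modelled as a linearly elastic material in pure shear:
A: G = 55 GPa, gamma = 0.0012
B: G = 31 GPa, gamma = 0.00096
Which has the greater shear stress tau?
Model: a linearly elastic material in pure shear, so tau = G·gamma (SI units).
  A: tau = (5.5 × 10¹⁰) × 0.0012 = 6.6 × 10⁷ Pa = 66 MPa
  B: tau = (3.1 × 10¹⁰) × 0.00096 = 2.976 × 10⁷ Pa = 29.76 MPa
66 MPa > 29.76 MPa, so A is larger.
Final answer: A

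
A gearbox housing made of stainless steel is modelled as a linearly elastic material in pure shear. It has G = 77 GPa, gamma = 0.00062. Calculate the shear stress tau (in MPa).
Model: a linearly elastic material in pure shear, so tau = G·gamma.
Convert to SI units:
  G = 77 GPa = 7.7 × 10¹⁰ Pa
Substitute:
  tau = (7.7 × 10¹⁰) × 0.00062
  tau = 4.774 × 10⁷ Pa
Convert: tau = 4.774 × 10⁷ Pa = 47.74 MPa
Final answer: tau = 47.74 MPa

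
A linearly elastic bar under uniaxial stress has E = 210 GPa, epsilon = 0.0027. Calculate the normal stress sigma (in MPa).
Model: a linearly elastic bar under uniaxial stress, so sigma = E·epsilon.
Convert to SI units:
  E = 210 GPa = 2.1 × 10¹¹ Pa
Substitute:
  sigma = (2.1 × 10¹¹) × 0.0027
  sigma = 5.67 × 10⁸ Pa
Convert: sigma = 5.67 × 10⁸ Pa = 567 MPa
Final answer: sigma = 567 MPa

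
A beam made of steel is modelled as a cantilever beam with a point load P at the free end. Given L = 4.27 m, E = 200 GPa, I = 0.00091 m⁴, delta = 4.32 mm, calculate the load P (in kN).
Model: a cantilever beam with a point load P at the free end, so delta = (P·L^3) / (3·E·I).
Solve for P: P = (3·delta·E·I) / L^3.
Convert to SI units:
  E = 200 GPa = 2 × 10¹¹ Pa
  delta = 4.32 mm = 0.00432 m
Substitute:
  P = (3 × 0.00432 × (2 × 10¹¹) × 0.00091) / 4.27^3
  P = 30300 N
Convert: P = 30300 N = 30.3 kN
Final answer: P = 30.3 kN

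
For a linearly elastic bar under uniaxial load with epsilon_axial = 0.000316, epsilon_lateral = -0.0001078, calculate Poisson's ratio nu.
Model: a linearly elastic bar under uniaxial load, so epsilon_lateral = -nu·epsilon_axial.
Solve for nu: nu = -epsilon_lateral / epsilon_axial.
Substitute:
  nu = -(-0.0001078) / 0.000316
  nu = 0.3411
Final answer: nu = 0.3411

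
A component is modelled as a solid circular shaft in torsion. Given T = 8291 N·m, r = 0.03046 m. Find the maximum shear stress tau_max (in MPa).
Model: a solid circular shaft in torsion, so tau_max = (2·T) / (π·r^3).
Substitute:
  tau_max = (2 × 8291) / (π × 0.03046^3)
  tau_max = 1.868 × 10⁸ Pa
Convert: tau_max = 1.868 × 10⁸ Pa = 186.8 MPa
Final answer: tau_max = 186.8 MPa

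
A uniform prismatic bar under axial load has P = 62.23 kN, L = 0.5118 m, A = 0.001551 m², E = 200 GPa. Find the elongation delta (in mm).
Model: a uniform prismatic bar under axial load, so delta = (P·L) / (A·E).
Convert to SI units:
  P = 62.23 kN = 62230 N
  E = 200 GPa = 2 × 10¹¹ Pa
Substitute:
  delta = (62230 × 0.5118) / (0.001551 × (2 × 10¹¹))
  delta = 0.0001027 m
Convert: delta = 0.0001027 m = 0.1027 mm
Final answer: delta = 0.1027 mm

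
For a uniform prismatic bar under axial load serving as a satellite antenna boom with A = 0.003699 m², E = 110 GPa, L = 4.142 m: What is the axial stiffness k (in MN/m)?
Model: a uniform prismatic bar under axial load, so k = (A·E) / L.
Convert to SI units:
  E = 110 GPa = 1.1 × 10¹¹ Pa
Substitute:
  k = (0.003699 × (1.1 × 10¹¹)) / 4.142
  k = 9.824 × 10⁷ N/m
Convert: k = 9.824 × 10⁷ N/m = 98.24 MN/m
Final answer: k = 98.24 MN/m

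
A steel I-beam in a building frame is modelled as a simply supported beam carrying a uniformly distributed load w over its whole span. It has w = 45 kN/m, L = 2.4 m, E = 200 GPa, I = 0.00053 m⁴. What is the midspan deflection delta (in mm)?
Model: a simply supported beam carrying a uniformly distributed load w over its whole span, so delta = (5·w·L^4) / (384·E·I).
Convert to SI units:
  w = 45 kN/m = 45000 N/m
  E = 200 GPa = 2 × 10¹¹ Pa
Substitute:
  delta = (5 × 45000 × 2.4^4) / (384 × (2 × 10¹¹) × 0.00053)
  delta = 0.0001834 m
Convert: delta = 0.0001834 m = 0.1834 mm
Final answer: delta = 0.1834 mm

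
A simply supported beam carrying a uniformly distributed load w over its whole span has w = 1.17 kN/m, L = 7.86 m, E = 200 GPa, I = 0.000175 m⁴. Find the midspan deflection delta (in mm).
Model: a simply supported beam carrying a uniformly distributed load w over its whole span, so delta = (5·w·L^4) / (384·E·I).
Convert to SI units:
  w = 1.17 kN/m = 1170 N/m
  E = 200 GPa = 2 × 10¹¹ Pa
Substitute:
  delta = (5 × 1170 × 7.86^4) / (384 × (2 × 10¹¹) × 0.000175)
  delta = 0.001661 m
Convert: delta = 0.001661 m = 1.661 mm
Final answer: delta = 1.661 mm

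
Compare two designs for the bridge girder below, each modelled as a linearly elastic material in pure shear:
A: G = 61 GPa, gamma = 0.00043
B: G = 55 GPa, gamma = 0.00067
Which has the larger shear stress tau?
Model: a linearly elastic material in pure shear, so tau = G·gamma (SI units).
  A: tau = (6.1 × 10¹⁰) × 0.00043 = 2.623 × 10⁷ Pa = 26.23 MPa
  B: tau = (5.5 × 10¹⁰) × 0.00067 = 3.685 × 10⁷ Pa = 36.85 MPa
36.85 MPa > 26.23 MPa, so B is larger.
Final answer: B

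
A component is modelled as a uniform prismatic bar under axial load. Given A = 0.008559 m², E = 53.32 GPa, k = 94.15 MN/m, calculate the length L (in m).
Model: a uniform prismatic bar under axial load, so k = (A·E) / L.
Solve for L: L = (A·E) / k.
Convert to SI units:
  E = 53.32 GPa = 5.332 × 10¹⁰ Pa
  k = 94.15 MN/m = 9.415 × 10⁷ N/m
Substitute:
  L = (0.008559 × (5.332 × 10¹⁰)) / (9.415 × 10⁷)
  L = 4.847 m
Final answer: L = 4.847 m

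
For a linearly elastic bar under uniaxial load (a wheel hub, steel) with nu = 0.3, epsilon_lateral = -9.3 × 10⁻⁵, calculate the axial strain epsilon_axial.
Model: a linearly elastic bar under uniaxial load, so epsilon_lateral = -nu·epsilon_axial.
Solve for epsilon_axial: epsilon_axial = -epsilon_lateral / nu.
Substitute:
  epsilon_axial = -(-9.3 × 10⁻⁵) / 0.3
  epsilon_axial = 0.00031
Final answer: epsilon_axial = 0.00031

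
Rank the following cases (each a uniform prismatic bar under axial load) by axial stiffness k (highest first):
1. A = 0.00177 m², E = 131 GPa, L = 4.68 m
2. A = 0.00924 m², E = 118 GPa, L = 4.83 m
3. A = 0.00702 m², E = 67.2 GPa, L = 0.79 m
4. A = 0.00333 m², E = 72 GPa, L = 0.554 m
Model: a uniform prismatic bar under axial load, so k = (A·E) / L (SI units).
  Case 1: k = (0.00177 × (1.31 × 10¹¹)) / 4.68 = 4.954 × 10⁷ N/m = 49.54 MN/m
  Case 2: k = (0.00924 × (1.18 × 10¹¹)) / 4.83 = 2.257 × 10⁸ N/m = 225.7 MN/m
  Case 3: k = (0.00702 × (6.72 × 10¹⁰)) / 0.79 = 5.971 × 10⁸ N/m = 597.1 MN/m
  Case 4: k = (0.00333 × (7.2 × 10¹⁰)) / 0.554 = 4.328 × 10⁸ N/m = 432.8 MN/m
Ordering: 597.1 MN/m (case 3) > 432.8 MN/m (case 4) > 225.7 MN/m (case 2) > 49.54 MN/m (case 1)
Final answer: 3, 4, 2, 1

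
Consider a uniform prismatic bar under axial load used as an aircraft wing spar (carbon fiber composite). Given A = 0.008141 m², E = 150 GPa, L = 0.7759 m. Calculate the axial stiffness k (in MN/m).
Model: a uniform prismatic bar under axial load, so k = (A·E) / L.
Convert to SI units:
  E = 150 GPa = 1.5 × 10¹¹ Pa
Substitute:
  k = (0.008141 × (1.5 × 10¹¹)) / 0.7759
  k = 1.574 × 10⁹ N/m
Convert: k = 1.574 × 10⁹ N/m = 1574 MN/m
Final answer: k = 1574 MN/m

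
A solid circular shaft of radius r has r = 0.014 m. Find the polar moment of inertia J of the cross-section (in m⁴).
Model: a solid circular shaft of radius r, so J = (π·r^4) / 2.
Substitute:
  J = (π × 0.014^4) / 2
  J = 6.034 × 10⁻⁸ m⁴
Final answer: J = 6.034 × 10⁻⁸ m⁴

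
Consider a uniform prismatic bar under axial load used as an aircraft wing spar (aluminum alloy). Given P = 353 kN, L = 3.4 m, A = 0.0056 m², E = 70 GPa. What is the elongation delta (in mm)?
Model: a uniform prismatic bar under axial load, so delta = (P·L) / (A·E).
Convert to SI units:
  P = 353 kN = 353000 N
  E = 70 GPa = 7 × 10¹⁰ Pa
Substitute:
  delta = (353000 × 3.4) / (0.0056 × (7 × 10¹⁰))
  delta = 0.003062 m
Convert: delta = 0.003062 m = 3.062 mm
Final answer: delta = 3.062 mm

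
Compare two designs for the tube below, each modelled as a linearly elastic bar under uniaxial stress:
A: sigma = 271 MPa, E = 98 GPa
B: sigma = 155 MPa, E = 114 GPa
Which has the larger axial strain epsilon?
Model: a linearly elastic bar under uniaxial stress, so epsilon = sigma / E (SI units).
  A: epsilon = (2.71 × 10⁸) / (9.8 × 10¹⁰) = 0.002765
  B: epsilon = (1.55 × 10⁸) / (1.14 × 10¹¹) = 0.00136
0.002765 > 0.00136, so A is larger.
Final answer: A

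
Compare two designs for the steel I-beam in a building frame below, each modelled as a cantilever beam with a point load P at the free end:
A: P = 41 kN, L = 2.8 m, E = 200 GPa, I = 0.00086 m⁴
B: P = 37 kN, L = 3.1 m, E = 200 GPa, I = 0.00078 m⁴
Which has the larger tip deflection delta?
Model: a cantilever beam with a point load P at the free end, so delta = (P·L^3) / (3·E·I) (SI units).
  A: delta = (41000 × 2.8^3) / (3 × (2 × 10¹¹) × 0.00086) = 0.001744 m = 1.744 mm
  B: delta = (37000 × 3.1^3) / (3 × (2 × 10¹¹) × 0.00078) = 0.002355 m = 2.355 mm
2.355 mm > 1.744 mm, so B is larger.
Final answer: B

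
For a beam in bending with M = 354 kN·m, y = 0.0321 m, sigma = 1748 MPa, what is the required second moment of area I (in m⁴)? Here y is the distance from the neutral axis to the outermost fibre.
Model: a beam in bending, so sigma = (M·y) / I.
Solve for I: I = (M·y) / sigma.
Convert to SI units:
  M = 354 kN·m = 354000 N·m
  sigma = 1748 MPa = 1.748 × 10⁹ Pa
Substitute:
  I = (354000 × 0.0321) / (1.748 × 10⁹)
  I = 6.501 × 10⁻⁶ m⁴
Final answer: I = 6.501 × 10⁻⁶ m⁴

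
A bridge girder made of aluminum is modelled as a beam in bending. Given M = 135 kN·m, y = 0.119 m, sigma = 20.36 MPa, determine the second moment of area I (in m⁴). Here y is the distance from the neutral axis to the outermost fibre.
Model: a beam in bending, so sigma = (M·y) / I.
Solve for I: I = (M·y) / sigma.
Convert to SI units:
  M = 135 kN·m = 135000 N·m
  sigma = 20.36 MPa = 2.036 × 10⁷ Pa
Substitute:
  I = (135000 × 0.119) / (2.036 × 10⁷)
  I = 0.000789 m⁴
Final answer: I = 0.000789 m⁴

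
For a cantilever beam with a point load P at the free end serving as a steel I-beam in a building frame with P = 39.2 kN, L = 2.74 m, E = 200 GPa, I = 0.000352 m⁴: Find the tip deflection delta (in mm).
Model: a cantilever beam with a point load P at the free end, so delta = (P·L^3) / (3·E·I).
Convert to SI units:
  P = 39.2 kN = 39200 N
  E = 200 GPa = 2 × 10¹¹ Pa
Substitute:
  delta = (39200 × 2.74^3) / (3 × (2 × 10¹¹) × 0.000352)
  delta = 0.003818 m
Convert: delta = 0.003818 m = 3.818 mm
Final answer: delta = 3.818 mm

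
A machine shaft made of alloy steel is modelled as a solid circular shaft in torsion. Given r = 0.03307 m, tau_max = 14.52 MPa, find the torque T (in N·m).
Model: a solid circular shaft in torsion, so tau_max = (2·T) / (π·r^3).
Solve for T: T = (π·tau_max·r^3) / 2.
Convert to SI units:
  tau_max = 14.52 MPa = 1.452 × 10⁷ Pa
Substitute:
  T = (π × (1.452 × 10⁷) × 0.03307^3) / 2
  T = 824.9 N·m
Final answer: T = 824.9 N·m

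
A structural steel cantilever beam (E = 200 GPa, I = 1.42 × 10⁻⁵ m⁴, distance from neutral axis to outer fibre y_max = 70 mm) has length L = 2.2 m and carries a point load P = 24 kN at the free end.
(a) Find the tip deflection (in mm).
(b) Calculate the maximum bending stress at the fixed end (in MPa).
(a) Tip deflection of a cantilever with an end point load: δ = P·L^3 / (3·E·I). Convert P = 24 kN = 24000 N, E = 200 GPa = 2 × 10¹¹ Pa.
  δ = (24000 × 2.2^3) / (3 × (2 × 10¹¹) × (1.42 × 10⁻⁵)) = 0.02999 m = 29.99 mm
(b) Maximum bending moment at the fixed end: M = P·L = 24000 × 2.2 = 52800 N·m. Convert y_max = 70 mm = 0.07 m.
  σ = M·y_max / I = (52800 × 0.07) / (1.42 × 10⁻⁵) = 2.603 × 10⁸ Pa = 260.3 MPa
Final answer: (a) δ = 29.99 mm, (b) σ = 260.3 MPa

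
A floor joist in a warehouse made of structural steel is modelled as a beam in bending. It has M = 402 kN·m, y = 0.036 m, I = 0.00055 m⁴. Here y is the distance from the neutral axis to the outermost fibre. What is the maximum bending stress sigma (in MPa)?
Model: a beam in bending, so sigma = (M·y) / I.
Convert to SI units:
  M = 402 kN·m = 402000 N·m
Substitute:
  sigma = (402000 × 0.036) / 0.00055
  sigma = 2.631 × 10⁷ Pa
Convert: sigma = 2.631 × 10⁷ Pa = 26.31 MPa
Final answer: sigma = 26.31 MPa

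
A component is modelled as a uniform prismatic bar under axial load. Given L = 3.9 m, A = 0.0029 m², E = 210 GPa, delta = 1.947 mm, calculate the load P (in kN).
Model: a uniform prismatic bar under axial load, so delta = (P·L) / (A·E).
Solve for P: P = (delta·A·E) / L.
Convert to SI units:
  E = 210 GPa = 2.1 × 10¹¹ Pa
  delta = 1.947 mm = 0.001947 m
Substitute:
  P = (0.001947 × 0.0029 × (2.1 × 10¹¹)) / 3.9
  P = 304000 N
Convert: P = 304000 N = 304 kN
Final answer: P = 304 kN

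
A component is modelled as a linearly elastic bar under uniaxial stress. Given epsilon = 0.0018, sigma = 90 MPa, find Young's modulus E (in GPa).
Model: a linearly elastic bar under uniaxial stress, so sigma = E·epsilon.
Solve for E: E = sigma / epsilon.
Convert to SI units:
  sigma = 90 MPa = 9 × 10⁷ Pa
Substitute:
  E = (9 × 10⁷) / 0.0018
  E = 5 × 10¹⁰ Pa
Convert: E = 5 × 10¹⁰ Pa = 50 GPa
Final answer: E = 50 GPa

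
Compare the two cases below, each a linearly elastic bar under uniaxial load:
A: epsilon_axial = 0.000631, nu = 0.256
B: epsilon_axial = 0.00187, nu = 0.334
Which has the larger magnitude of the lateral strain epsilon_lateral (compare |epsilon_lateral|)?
Model: a linearly elastic bar under uniaxial load, so epsilon_lateral = -nu·epsilon_axial (SI units).
  A: epsilon_lateral = -(0.256 × 0.000631) = -0.0001615
  B: epsilon_lateral = -(0.334 × 0.00187) = -0.0006246
|epsilon_lateral|: A = 0.0001615, B = 0.0006246, so B is larger in magnitude.
Final answer: B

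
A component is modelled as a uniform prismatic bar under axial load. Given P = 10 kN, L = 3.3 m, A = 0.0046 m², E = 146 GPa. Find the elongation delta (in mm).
Model: a uniform prismatic bar under axial load, so delta = (P·L) / (A·E).
Convert to SI units:
  P = 10 kN = 10000 N
  E = 146 GPa = 1.46 × 10¹¹ Pa
Substitute:
  delta = (10000 × 3.3) / (0.0046 × (1.46 × 10¹¹))
  delta = 4.914 × 10⁻⁵ m
Convert: delta = 4.914 × 10⁻⁵ m = 0.04914 mm
Final answer: delta = 0.04914 mm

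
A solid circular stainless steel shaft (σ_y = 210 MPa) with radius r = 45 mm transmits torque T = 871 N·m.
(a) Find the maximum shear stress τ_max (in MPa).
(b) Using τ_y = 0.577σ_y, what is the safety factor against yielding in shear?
(a) For a solid circular shaft, τ_max = T·r/J with J = π·r^4/2, i.e. τ_max = 2·T / (π·r^3). Convert r = 45 mm = 0.045 m.
  τ_max = (2 × 871) / (π × 0.045^3) = 6.085 × 10⁶ Pa = 6.085 MPa
(b) τ_y = 0.577 × 210 = 121.17 MPa
  SF = τ_y/τ_max = 121.17 / 6.085 = 19.91
Final answer: (a) τ_max = 6.085 MPa, (b) SF = 19.91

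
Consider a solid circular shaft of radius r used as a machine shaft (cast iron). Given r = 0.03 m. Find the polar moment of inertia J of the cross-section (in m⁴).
Model: a solid circular shaft of radius r, so J = (π·r^4) / 2.
Substitute:
  J = (π × 0.03^4) / 2
  J = 1.272 × 10⁻⁶ m⁴
Final answer: J = 1.272 × 10⁻⁶ m⁴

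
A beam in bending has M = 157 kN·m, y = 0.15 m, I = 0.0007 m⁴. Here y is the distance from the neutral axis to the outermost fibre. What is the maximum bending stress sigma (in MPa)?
Model: a beam in bending, so sigma = (M·y) / I.
Convert to SI units:
  M = 157 kN·m = 157000 N·m
Substitute:
  sigma = (157000 × 0.15) / 0.0007
  sigma = 3.364 × 10⁷ Pa
Convert: sigma = 3.364 × 10⁷ Pa = 33.64 MPa
Final answer: sigma = 33.64 MPa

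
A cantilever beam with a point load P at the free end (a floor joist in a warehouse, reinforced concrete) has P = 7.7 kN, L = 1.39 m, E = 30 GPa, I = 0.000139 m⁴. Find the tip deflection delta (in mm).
Model: a cantilever beam with a point load P at the free end, so delta = (P·L^3) / (3·E·I).
Convert to SI units:
  P = 7.7 kN = 7700 N
  E = 30 GPa = 3 × 10¹⁰ Pa
Substitute:
  delta = (7700 × 1.39^3) / (3 × (3 × 10¹⁰) × 0.000139)
  delta = 0.001653 m
Convert: delta = 0.001653 m = 1.653 mm
Final answer: delta = 1.653 mm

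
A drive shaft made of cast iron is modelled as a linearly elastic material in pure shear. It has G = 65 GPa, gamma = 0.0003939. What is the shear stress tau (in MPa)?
Model: a linearly elastic material in pure shear, so tau = G·gamma.
Convert to SI units:
  G = 65 GPa = 6.5 × 10¹⁰ Pa
Substitute:
  tau = (6.5 × 10¹⁰) × 0.0003939
  tau = 2.56 × 10⁷ Pa
Convert: tau = 2.56 × 10⁷ Pa = 25.6 MPa
Final answer: tau = 25.6 MPa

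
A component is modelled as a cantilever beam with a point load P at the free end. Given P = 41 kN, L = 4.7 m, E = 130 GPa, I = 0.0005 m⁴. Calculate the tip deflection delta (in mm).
Model: a cantilever beam with a point load P at the free end, so delta = (P·L^3) / (3·E·I).
Convert to SI units:
  P = 41 kN = 41000 N
  E = 130 GPa = 1.3 × 10¹¹ Pa
Substitute:
  delta = (41000 × 4.7^3) / (3 × (1.3 × 10¹¹) × 0.0005)
  delta = 0.02183 m
Convert: delta = 0.02183 m = 21.83 mm
Final answer: delta = 21.83 mm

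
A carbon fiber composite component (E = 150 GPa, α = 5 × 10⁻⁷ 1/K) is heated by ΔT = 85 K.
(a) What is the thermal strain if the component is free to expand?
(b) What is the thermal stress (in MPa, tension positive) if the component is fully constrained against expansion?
(a) Free thermal strain ε_th = α·ΔT = (5 × 10⁻⁷) × 85 = 4.25 × 10⁻⁵
(b) Fully constrained, the expansion is suppressed, so σ = -E·α·ΔT. Convert E = 150 GPa = 1.5 × 10¹¹ Pa.
  σ = -(1.5 × 10¹¹) × (5 × 10⁻⁷) × 85 = -6.375 × 10⁶ Pa = -6.375 MPa (compressive)
Final answer: (a) ε_th = 4.25 × 10⁻⁵, (b) σ = -6.375 MPa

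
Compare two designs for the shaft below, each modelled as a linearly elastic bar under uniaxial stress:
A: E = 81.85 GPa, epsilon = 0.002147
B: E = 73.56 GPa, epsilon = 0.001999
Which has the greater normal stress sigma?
Model: a linearly elastic bar under uniaxial stress, so sigma = E·epsilon (SI units).
  A: sigma = (8.185 × 10¹⁰) × 0.002147 = 1.757 × 10⁸ Pa = 175.7 MPa
  B: sigma = (7.356 × 10¹⁰) × 0.001999 = 1.47 × 10⁸ Pa = 147 MPa
175.7 MPa > 147 MPa, so A is larger.
Final answer: A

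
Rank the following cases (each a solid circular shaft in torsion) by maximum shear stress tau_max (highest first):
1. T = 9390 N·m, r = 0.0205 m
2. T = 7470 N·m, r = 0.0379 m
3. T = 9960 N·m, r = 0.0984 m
Model: a solid circular shaft in torsion, so tau_max = (2·T) / (π·r^3) (SI units).
  Case 1: tau_max = (2 × 9390) / (π × 0.0205^3) = 6.939 × 10⁸ Pa = 693.9 MPa
  Case 2: tau_max = (2 × 7470) / (π × 0.0379^3) = 8.735 × 10⁷ Pa = 87.35 MPa
  Case 3: tau_max = (2 × 9960) / (π × 0.0984^3) = 6.655 × 10⁶ Pa = 6.655 MPa
Ordering: 693.9 MPa (case 1) > 87.35 MPa (case 2) > 6.655 MPa (case 3)
Final answer: 1, 2, 3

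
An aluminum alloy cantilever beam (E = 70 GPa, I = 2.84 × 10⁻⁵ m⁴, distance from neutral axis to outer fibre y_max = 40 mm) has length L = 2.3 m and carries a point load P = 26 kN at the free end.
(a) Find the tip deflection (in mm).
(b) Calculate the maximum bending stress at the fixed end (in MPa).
(a) Tip deflection of a cantilever with an end point load: δ = P·L^3 / (3·E·I). Convert P = 26 kN = 26000 N, E = 70 GPa = 7 × 10¹⁰ Pa.
  δ = (26000 × 2.3^3) / (3 × (7 × 10¹⁰) × (2.84 × 10⁻⁵)) = 0.05304 m = 53.04 mm
(b) Maximum bending moment at the fixed end: M = P·L = 26000 × 2.3 = 59800 N·m. Convert y_max = 40 mm = 0.04 m.
  σ = M·y_max / I = (59800 × 0.04) / (2.84 × 10⁻⁵) = 8.423 × 10⁷ Pa = 84.23 MPa
Final answer: (a) δ = 53.04 mm, (b) σ = 84.23 MPa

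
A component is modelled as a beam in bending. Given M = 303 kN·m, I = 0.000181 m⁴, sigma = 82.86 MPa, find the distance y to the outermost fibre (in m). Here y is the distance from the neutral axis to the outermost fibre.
Model: a beam in bending, so sigma = (M·y) / I.
Solve for y: y = (sigma·I) / M.
Convert to SI units:
  M = 303 kN·m = 303000 N·m
  sigma = 82.86 MPa = 8.286 × 10⁷ Pa
Substitute:
  y = ((8.286 × 10⁷) × 0.000181) / 303000
  y = 0.0495 m
Final answer: y = 0.0495 m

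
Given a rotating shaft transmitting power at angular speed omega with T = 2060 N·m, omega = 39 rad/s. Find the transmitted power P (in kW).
Model: a rotating shaft transmitting power at angular speed omega, so P = T·omega.
Substitute:
  P = 2060 × 39
  P = 80340 W
Convert: P = 80340 W = 80.34 kW
Final answer: P = 80.34 kW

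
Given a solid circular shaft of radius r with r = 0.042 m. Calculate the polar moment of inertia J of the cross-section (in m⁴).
Model: a solid circular shaft of radius r, so J = (π·r^4) / 2.
Substitute:
  J = (π × 0.042^4) / 2
  J = 4.888 × 10⁻⁶ m⁴
Final answer: J = 4.888 × 10⁻⁶ m⁴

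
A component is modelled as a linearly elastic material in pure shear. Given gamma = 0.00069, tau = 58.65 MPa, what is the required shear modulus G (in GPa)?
Model: a linearly elastic material in pure shear, so tau = G·gamma.
Solve for G: G = tau / gamma.
Convert to SI units:
  tau = 58.65 MPa = 5.865 × 10⁷ Pa
Substitute:
  G = (5.865 × 10⁷) / 0.00069
  G = 8.5 × 10¹⁰ Pa
Convert: G = 8.5 × 10¹⁰ Pa = 85 GPa
Final answer: G = 85 GPa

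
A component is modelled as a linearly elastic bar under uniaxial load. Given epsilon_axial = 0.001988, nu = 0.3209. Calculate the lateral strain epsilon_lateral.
Model: a linearly elastic bar under uniaxial load, so epsilon_lateral = -nu·epsilon_axial.
Substitute:
  epsilon_lateral = -(0.3209 × 0.001988)
  epsilon_lateral = -0.0006379
Final answer: epsilon_lateral = -0.0006379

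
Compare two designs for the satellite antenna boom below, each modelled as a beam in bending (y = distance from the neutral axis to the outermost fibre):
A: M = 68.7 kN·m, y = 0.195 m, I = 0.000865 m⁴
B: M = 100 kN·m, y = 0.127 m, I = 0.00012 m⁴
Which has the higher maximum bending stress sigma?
Model: a beam in bending (y = distance from the neutral axis to the outermost fibre), so sigma = (M·y) / I (SI units).
  A: sigma = (68700 × 0.195) / 0.000865 = 1.549 × 10⁷ Pa = 15.49 MPa
  B: sigma = (100000 × 0.127) / 0.00012 = 1.058 × 10⁸ Pa = 105.8 MPa
105.8 MPa > 15.49 MPa, so B is larger.
Final answer: B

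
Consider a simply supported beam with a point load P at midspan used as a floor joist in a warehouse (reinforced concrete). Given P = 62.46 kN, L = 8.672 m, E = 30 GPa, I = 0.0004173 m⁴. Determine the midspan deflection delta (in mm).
Model: a simply supported beam with a point load P at midspan, so delta = (P·L^3) / (48·E·I).
Convert to SI units:
  P = 62.46 kN = 62460 N
  E = 30 GPa = 3 × 10¹⁰ Pa
Substitute:
  delta = (62460 × 8.672^3) / (48 × (3 × 10¹⁰) × 0.0004173)
  delta = 0.06779 m
Convert: delta = 0.06779 m = 67.79 mm
Final answer: delta = 67.79 mm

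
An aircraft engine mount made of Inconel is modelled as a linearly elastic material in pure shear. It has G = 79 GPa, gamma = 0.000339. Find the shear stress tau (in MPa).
Model: a linearly elastic material in pure shear, so tau = G·gamma.
Convert to SI units:
  G = 79 GPa = 7.9 × 10¹⁰ Pa
Substitute:
  tau = (7.9 × 10¹⁰) × 0.000339
  tau = 2.678 × 10⁷ Pa
Convert: tau = 2.678 × 10⁷ Pa = 26.78 MPa
Final answer: tau = 26.78 MPa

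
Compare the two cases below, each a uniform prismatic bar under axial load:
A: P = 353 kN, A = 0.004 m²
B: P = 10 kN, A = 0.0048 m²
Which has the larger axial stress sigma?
Model: a uniform prismatic bar under axial load, so sigma = P / A (SI units).
  A: sigma = 353000 / 0.004 = 8.825 × 10⁷ Pa = 88.25 MPa
  B: sigma = 10000 / 0.0048 = 2.083 × 10⁶ Pa = 2.083 MPa
88.25 MPa > 2.083 MPa, so A is larger.
Final answer: A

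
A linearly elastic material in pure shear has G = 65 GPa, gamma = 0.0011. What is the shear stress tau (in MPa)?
Model: a linearly elastic material in pure shear, so tau = G·gamma.
Convert to SI units:
  G = 65 GPa = 6.5 × 10¹⁰ Pa
Substitute:
  tau = (6.5 × 10¹⁰) × 0.0011
  tau = 7.15 × 10⁷ Pa
Convert: tau = 7.15 × 10⁷ Pa = 71.5 MPa
Final answer: tau = 71.5 MPa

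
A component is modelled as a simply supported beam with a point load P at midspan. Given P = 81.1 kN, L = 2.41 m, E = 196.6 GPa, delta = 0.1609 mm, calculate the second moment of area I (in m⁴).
Model: a simply supported beam with a point load P at midspan, so delta = (P·L^3) / (48·E·I).
Solve for I: I = (P·L^3) / (48·delta·E).
Convert to SI units:
  P = 81.1 kN = 81100 N
  E = 196.6 GPa = 1.966 × 10¹¹ Pa
  delta = 0.1609 mm = 0.0001609 m
Substitute:
  I = (81100 × 2.41^3) / (48 × 0.0001609 × (1.966 × 10¹¹))
  I = 0.0007476 m⁴
Final answer: I = 0.0007476 m⁴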